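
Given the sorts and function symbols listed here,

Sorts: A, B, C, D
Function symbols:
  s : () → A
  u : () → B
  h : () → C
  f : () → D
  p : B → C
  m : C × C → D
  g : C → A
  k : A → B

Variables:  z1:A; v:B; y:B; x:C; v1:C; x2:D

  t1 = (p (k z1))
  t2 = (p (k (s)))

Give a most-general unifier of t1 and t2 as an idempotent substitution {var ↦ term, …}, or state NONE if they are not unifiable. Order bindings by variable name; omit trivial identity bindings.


{z1 ↦ (s)}


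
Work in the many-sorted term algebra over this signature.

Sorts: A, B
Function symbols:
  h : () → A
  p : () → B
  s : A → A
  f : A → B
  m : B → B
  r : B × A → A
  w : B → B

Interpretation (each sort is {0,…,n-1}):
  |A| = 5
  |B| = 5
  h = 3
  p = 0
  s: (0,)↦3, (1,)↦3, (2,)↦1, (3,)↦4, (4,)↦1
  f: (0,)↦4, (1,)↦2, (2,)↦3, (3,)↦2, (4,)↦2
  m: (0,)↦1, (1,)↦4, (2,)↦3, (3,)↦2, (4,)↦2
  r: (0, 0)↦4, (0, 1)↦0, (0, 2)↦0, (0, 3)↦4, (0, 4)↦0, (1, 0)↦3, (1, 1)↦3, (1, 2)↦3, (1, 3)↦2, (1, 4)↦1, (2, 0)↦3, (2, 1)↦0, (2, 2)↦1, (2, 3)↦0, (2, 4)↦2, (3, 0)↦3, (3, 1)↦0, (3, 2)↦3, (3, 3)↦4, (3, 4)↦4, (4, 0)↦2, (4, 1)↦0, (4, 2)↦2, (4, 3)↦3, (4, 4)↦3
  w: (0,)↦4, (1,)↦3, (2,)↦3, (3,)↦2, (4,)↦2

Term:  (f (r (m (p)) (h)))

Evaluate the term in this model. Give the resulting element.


  p = 0
  (m (p)) = m(0,) = 1
  h = 3
  (r (m (p)) (h)) = r(1, 3) = 2
  (f (r (m (p)) (h))) = f(2,) = 3

value = 3


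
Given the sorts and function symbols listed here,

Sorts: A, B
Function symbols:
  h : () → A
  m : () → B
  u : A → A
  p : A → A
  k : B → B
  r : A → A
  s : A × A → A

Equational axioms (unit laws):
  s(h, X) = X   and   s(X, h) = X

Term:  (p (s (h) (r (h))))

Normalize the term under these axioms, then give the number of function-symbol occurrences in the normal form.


1. (p (s (h) (r (h))))  →  (p (r (h)))
normal form: (p (r (h)))

size = 3


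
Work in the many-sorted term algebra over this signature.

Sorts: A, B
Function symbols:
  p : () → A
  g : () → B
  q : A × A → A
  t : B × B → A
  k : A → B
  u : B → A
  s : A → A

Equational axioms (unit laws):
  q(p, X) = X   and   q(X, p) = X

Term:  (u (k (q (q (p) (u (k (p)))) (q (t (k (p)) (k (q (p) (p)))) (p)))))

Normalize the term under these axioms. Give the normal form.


1. (u (k (q (q (p) (u (k (p)))) (q (t (k (p)) (k (q (p) (p)))) (p)))))  →  (u (k (q (u (k (p))) (q (t (k (p)) (k (q (p) (p)))) (p)))))
2. (u (k (q (u (k (p))) (q (t (k (p)) (k (q (p) (p)))) (p)))))  →  (u (k (q (u (k (p))) (t (k (p)) (k (q (p) (p)))))))
3. (u (k (q (u (k (p))) (t (k (p)) (k (q (p) (p)))))))  →  (u (k (q (u (k (p))) (t (k (p)) (k (p))))))

normal form = (u (k (q (u (k (p))) (t (k (p)) (k (p))))))


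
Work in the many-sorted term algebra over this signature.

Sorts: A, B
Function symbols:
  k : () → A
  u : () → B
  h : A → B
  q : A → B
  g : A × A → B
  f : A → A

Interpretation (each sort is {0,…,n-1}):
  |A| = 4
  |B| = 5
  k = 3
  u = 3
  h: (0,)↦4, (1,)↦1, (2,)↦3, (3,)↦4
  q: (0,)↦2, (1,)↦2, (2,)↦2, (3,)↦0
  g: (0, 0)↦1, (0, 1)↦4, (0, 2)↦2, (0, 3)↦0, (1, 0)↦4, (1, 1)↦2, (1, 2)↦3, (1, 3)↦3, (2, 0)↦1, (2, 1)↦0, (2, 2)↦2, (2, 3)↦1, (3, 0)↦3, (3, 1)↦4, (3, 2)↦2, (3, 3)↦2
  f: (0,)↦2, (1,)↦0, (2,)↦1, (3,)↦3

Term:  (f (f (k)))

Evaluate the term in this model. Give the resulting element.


  k = 3
  (f (k)) = f(3,) = 3
  (f (f (k))) = f(3,) = 3

value = 3


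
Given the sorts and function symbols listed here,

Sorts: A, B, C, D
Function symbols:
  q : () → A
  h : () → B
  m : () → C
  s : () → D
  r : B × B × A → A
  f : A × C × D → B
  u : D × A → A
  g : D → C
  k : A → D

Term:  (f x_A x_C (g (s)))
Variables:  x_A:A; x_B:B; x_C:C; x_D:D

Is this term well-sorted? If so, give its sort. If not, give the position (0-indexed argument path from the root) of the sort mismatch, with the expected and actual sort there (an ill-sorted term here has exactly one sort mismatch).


  x_A : A
  x_C : C
    (s) : D
  (g (s)) : C
(f x_A x_C (g (s))) : ✗ arg 2 at [2] has sort C, expected D

ill-sorted at position [2]: expected D, got C


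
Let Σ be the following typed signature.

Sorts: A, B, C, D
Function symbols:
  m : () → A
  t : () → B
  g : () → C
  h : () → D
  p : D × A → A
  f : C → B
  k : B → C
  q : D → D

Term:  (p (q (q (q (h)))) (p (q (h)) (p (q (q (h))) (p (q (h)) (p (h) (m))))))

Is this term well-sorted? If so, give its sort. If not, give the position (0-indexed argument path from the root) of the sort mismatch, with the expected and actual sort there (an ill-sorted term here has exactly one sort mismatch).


        (h) : D
      (q (h)) : D
    (q (q (h))) : D
  (q (q (q (h)))) : D
      (h) : D
    (q (h)) : D
          (h) : D
        (q (h)) : D
      (q (q (h))) : D
          (h) : D
        (q (h)) : D
          (h) : D
          (m) : A
        (p (h) (m)) : A
      (p (q (h)) (p (h) (m))) : A
    (p (q (q (h))) (p (q (h)) (p (h) (m)))) : A
  (p (q (h)) (p (q (q (h))) (p (q (h)) (p (h) (m))))) : A
(p (q (q (q (h)))) (p (q (h)) (p (q (q (h))) (p (q (h)) (p (h) (m)))))) : A

well-sorted; sort = A


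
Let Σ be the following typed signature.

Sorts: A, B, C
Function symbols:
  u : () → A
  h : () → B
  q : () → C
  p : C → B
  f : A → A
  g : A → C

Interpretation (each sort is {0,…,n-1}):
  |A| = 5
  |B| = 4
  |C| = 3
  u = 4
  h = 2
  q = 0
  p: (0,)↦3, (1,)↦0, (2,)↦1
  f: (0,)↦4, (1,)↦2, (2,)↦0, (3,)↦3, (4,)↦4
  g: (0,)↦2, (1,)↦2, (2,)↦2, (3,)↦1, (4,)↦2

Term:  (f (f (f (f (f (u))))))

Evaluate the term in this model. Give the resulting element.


  u = 4
  (f (u)) = f(4,) = 4
  (f (f (u))) = f(4,) = 4
  (f (f (f (u)))) = f(4,) = 4
  (f (f (f (f (u))))) = f(4,) = 4
  (f (f (f (f (f (u)))))) = f(4,) = 4

value = 4


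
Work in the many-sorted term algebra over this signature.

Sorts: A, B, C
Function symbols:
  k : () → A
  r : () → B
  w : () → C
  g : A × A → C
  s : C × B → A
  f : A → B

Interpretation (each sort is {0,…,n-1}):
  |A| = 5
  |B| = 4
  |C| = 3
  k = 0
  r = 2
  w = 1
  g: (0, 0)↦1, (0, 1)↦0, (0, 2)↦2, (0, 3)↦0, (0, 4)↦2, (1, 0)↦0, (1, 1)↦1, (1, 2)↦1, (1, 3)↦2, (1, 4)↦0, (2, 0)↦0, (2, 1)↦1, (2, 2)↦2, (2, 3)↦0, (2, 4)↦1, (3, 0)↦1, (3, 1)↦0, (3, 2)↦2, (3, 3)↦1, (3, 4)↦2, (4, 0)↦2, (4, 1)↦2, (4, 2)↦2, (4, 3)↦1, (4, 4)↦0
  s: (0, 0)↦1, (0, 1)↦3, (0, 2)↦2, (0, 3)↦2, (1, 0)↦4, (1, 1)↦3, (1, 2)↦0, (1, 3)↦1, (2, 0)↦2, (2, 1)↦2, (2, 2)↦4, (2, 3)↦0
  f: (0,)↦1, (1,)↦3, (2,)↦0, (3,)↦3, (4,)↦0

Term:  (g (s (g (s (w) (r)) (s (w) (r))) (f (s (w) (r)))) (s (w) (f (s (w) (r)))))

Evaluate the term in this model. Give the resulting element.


  w = 1
  r = 2
  (s (w) (r)) = s(1, 2) = 0
  w = 1
  r = 2
  (s (w) (r)) = s(1, 2) = 0
  (g (s (w) (r)) (s (w) (r))) = g(0, 0) = 1
  w = 1
  r = 2
  (s (w) (r)) = s(1, 2) = 0
  (f (s (w) (r))) = f(0,) = 1
  (s (g (s (w) (r)) (s (w) (r))) (f (s (w) (r)))) = s(1, 1) = 3
  w = 1
  w = 1
  r = 2
  (s (w) (r)) = s(1, 2) = 0
  (f (s (w) (r))) = f(0,) = 1
  (s (w) (f (s (w) (r)))) = s(1, 1) = 3
  (g (s (g (s (w) (r)) (s (w) (r))) (f (s (w) (r)))) (s (w) (f (s (w) (r))))) = g(3, 3) = 1

value = 1


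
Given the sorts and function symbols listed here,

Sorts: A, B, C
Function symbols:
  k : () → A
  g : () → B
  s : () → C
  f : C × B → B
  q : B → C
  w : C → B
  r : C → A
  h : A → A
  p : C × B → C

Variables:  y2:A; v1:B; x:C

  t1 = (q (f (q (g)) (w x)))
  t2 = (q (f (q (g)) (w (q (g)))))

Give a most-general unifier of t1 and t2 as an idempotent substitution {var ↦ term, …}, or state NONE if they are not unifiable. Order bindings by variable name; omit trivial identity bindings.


{x ↦ (q (g))}


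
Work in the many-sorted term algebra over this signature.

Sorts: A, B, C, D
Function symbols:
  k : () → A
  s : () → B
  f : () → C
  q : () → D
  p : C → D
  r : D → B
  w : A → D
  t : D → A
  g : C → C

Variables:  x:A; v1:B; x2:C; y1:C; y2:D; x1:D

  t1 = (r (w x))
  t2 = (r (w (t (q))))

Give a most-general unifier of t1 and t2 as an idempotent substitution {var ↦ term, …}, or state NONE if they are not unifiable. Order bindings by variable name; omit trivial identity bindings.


{x ↦ (t (q))}


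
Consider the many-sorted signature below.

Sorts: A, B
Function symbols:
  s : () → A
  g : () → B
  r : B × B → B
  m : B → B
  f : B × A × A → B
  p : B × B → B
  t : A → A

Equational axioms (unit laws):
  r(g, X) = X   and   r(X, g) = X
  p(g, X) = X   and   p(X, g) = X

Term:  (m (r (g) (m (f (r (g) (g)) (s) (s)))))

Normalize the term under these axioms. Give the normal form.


1. (m (r (g) (m (f (r (g) (g)) (s) (s)))))  →  (m (m (f (r (g) (g)) (s) (s))))
2. (m (m (f (r (g) (g)) (s) (s))))  →  (m (m (f (g) (s) (s))))

normal form = (m (m (f (g) (s) (s))))


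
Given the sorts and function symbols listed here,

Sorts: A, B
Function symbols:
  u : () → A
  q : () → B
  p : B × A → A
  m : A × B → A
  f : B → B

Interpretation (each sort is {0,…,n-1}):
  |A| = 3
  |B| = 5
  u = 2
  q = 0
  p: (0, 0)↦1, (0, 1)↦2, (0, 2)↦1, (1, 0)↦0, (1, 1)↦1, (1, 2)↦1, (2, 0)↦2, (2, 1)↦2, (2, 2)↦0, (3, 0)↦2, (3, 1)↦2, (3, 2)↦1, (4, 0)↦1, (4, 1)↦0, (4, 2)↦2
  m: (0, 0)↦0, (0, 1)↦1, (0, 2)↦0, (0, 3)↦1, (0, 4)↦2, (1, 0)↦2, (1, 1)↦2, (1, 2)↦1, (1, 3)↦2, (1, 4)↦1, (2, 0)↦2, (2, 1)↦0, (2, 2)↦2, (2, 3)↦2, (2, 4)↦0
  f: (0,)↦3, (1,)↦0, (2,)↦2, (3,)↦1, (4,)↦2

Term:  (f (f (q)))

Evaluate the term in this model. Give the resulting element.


value = 1

  q = 0
  (f (q)) = f(0,) = 3
  (f (f (q))) = f(3,) = 1


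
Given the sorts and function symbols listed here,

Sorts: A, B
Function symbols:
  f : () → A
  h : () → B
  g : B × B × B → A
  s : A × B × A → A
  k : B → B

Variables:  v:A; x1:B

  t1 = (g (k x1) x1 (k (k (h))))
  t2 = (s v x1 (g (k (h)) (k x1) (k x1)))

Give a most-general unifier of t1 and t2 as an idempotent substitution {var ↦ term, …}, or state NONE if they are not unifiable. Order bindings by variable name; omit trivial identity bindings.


head clash or occurs-check failure — not unifiable

NONE (not unifiable)


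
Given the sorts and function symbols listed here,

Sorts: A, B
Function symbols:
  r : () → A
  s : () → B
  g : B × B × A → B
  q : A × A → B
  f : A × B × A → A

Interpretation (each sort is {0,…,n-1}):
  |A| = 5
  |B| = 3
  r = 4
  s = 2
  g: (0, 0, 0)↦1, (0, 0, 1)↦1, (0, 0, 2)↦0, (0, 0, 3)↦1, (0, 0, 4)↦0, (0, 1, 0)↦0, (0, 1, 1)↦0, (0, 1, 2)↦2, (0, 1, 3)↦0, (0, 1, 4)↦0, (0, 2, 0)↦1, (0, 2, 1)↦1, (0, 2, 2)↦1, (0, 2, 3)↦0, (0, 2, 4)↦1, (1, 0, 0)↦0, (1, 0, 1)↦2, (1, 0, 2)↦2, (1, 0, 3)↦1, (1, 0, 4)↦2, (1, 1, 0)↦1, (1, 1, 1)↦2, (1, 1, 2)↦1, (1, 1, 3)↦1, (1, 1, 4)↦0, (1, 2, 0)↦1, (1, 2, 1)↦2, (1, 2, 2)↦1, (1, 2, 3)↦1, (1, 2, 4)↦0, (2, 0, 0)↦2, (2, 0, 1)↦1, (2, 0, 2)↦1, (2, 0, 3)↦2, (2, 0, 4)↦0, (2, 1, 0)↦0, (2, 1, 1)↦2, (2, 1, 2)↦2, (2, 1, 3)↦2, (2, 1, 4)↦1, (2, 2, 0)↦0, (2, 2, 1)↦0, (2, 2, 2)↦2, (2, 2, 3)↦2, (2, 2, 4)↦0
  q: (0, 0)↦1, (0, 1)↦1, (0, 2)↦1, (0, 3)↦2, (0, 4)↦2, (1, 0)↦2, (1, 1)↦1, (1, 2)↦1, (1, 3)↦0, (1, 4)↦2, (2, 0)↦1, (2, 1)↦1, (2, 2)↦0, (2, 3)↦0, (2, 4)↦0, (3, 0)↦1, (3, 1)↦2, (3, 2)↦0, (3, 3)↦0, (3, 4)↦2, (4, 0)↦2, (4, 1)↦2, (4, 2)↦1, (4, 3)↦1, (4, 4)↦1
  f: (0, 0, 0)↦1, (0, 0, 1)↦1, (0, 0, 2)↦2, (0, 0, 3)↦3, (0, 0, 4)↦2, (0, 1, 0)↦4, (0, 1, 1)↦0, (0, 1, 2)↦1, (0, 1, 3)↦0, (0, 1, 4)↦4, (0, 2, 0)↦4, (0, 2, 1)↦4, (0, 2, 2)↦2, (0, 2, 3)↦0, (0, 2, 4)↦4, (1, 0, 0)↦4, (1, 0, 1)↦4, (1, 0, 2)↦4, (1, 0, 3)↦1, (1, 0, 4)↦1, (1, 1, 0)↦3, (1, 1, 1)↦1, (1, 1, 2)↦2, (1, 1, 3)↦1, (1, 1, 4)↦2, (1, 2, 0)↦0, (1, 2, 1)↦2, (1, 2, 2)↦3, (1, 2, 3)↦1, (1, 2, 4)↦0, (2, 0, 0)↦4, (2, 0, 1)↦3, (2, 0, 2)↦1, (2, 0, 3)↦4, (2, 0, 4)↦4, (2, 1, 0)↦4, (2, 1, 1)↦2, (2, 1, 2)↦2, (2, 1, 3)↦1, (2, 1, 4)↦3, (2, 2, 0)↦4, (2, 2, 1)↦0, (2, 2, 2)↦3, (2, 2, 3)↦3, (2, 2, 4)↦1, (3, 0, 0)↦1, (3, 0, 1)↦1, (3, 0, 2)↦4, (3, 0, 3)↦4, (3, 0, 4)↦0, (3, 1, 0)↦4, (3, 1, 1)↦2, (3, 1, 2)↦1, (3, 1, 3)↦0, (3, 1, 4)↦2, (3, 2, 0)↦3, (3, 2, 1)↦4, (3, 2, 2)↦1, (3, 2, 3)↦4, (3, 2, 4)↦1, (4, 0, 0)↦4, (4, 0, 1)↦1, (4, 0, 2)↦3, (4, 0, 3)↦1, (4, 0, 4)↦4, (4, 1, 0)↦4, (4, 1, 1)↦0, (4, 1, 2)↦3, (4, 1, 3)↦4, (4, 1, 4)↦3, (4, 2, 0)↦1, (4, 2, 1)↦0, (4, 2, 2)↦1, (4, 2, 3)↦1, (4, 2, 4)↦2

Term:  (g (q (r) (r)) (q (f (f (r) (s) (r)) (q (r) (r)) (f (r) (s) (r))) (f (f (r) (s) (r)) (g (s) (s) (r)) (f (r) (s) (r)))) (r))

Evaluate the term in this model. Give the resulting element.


value = 0

  r = 4
  r = 4
  (q (r) (r)) = q(4, 4) = 1
  r = 4
  s = 2
  r = 4
  (f (r) (s) (r)) = f(4, 2, 4) = 2
  r = 4
  r = 4
  (q (r) (r)) = q(4, 4) = 1
  r = 4
  s = 2
  r = 4
  (f (r) (s) (r)) = f(4, 2, 4) = 2
  (f (f (r) (s) (r)) (q (r) (r)) (f (r) (s) (r))) = f(2, 1, 2) = 2
  r = 4
  s = 2
  r = 4
  (f (r) (s) (r)) = f(4, 2, 4) = 2
  s = 2
  s = 2
  r = 4
  (g (s) (s) (r)) = g(2, 2, 4) = 0
  r = 4
  s = 2
  r = 4
  (f (r) (s) (r)) = f(4, 2, 4) = 2
  (f (f (r) (s) (r)) (g (s) (s) (r)) (f (r) (s) (r))) = f(2, 0, 2) = 1
  (q (f (f (r) (s) (r)) (q (r) (r)) (f (r) (s) (r))) (f (f (r) (s) (r)) (g (s) (s) (r)) (f (r) (s) (r)))) = q(2, 1) = 1
  r = 4
  (g (q (r) (r)) (q (f (f (r) (s) (r)) (q (r) (r)) (f (r) (s) (r))) (f (f (r) (s) (r)) (g (s) (s) (r)) (f (r) (s) (r)))) (r)) = g(1, 1, 4) = 0


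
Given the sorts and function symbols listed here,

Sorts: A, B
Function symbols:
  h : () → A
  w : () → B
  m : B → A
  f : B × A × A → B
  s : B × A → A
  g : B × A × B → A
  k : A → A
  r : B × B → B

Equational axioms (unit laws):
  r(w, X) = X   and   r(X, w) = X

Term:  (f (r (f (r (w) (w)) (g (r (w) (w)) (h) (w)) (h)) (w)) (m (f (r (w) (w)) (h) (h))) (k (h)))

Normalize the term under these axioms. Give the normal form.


1. (f (r (f (r (w) (w)) (g (r (w) (w)) (h) (w)) (h)) (w)) (m (f (r (w) (w)) (h) (h))) (k (h)))  →  (f (f (r (w) (w)) (g (r (w) (w)) (h) (w)) (h)) (m (f (r (w) (w)) (h) (h))) (k (h)))
2. (f (f (r (w) (w)) (g (r (w) (w)) (h) (w)) (h)) (m (f (r (w) (w)) (h) (h))) (k (h)))  →  (f (f (w) (g (r (w) (w)) (h) (w)) (h)) (m (f (r (w) (w)) (h) (h))) (k (h)))
3. (f (f (w) (g (r (w) (w)) (h) (w)) (h)) (m (f (r (w) (w)) (h) (h))) (k (h)))  →  (f (f (w) (g (w) (h) (w)) (h)) (m (f (r (w) (w)) (h) (h))) (k (h)))
4. (f (f (w) (g (w) (h) (w)) (h)) (m (f (r (w) (w)) (h) (h))) (k (h)))  →  (f (f (w) (g (w) (h) (w)) (h)) (m (f (w) (h) (h))) (k (h)))

normal form = (f (f (w) (g (w) (h) (w)) (h)) (m (f (w) (h) (h))) (k (h)))


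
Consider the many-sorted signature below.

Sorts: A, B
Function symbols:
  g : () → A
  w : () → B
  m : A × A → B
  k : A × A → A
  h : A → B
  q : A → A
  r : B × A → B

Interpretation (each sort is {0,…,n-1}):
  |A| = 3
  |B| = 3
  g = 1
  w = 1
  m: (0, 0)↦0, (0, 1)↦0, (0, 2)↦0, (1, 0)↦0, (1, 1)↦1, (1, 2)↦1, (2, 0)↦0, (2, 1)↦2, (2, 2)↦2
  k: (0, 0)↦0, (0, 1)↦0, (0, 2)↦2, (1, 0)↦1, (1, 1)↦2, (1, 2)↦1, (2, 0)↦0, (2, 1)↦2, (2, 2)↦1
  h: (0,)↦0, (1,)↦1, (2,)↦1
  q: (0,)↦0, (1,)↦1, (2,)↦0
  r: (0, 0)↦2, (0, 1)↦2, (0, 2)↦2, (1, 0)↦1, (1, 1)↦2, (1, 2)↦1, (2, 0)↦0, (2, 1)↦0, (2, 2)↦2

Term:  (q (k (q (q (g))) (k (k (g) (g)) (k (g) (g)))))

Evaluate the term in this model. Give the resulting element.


value = 0

  g = 1
  (q (g)) = q(1,) = 1
  (q (q (g))) = q(1,) = 1
  g = 1
  g = 1
  (k (g) (g)) = k(1, 1) = 2
  g = 1
  g = 1
  (k (g) (g)) = k(1, 1) = 2
  (k (k (g) (g)) (k (g) (g))) = k(2, 2) = 1
  (k (q (q (g))) (k (k (g) (g)) (k (g) (g)))) = k(1, 1) = 2
  (q (k (q (q (g))) (k (k (g) (g)) (k (g) (g))))) = q(2,) = 0


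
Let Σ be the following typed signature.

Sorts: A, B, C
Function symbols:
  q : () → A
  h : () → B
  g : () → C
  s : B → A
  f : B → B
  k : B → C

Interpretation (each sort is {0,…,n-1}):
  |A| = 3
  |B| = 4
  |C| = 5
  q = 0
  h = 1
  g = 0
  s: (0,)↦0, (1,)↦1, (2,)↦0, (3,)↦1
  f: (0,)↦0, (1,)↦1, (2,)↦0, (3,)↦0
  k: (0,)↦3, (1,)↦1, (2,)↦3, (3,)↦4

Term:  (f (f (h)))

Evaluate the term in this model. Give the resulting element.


value = 1

  h = 1
  (f (h)) = f(1,) = 1
  (f (f (h))) = f(1,) = 1


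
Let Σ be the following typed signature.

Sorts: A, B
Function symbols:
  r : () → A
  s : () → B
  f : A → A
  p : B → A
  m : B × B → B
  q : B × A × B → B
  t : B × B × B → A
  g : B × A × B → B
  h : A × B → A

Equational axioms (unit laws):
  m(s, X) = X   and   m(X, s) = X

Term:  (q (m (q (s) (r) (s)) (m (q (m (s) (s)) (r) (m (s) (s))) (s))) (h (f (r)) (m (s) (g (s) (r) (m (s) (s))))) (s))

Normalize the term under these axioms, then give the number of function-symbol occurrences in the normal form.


size = 18

1. (q (m (q (s) (r) (s)) (m (q (m (s) (s)) (r) (m (s) (s))) (s))) (h (f (r)) (m (s) (g (s) (r) (m (s) (s))))) (s))  →  (q (m (q (s) (r) (s)) (q (m (s) (s)) (r) (m (s) (s)))) (h (f (r)) (m (s) (g (s) (r) (m (s) (s))))) (s))
2. (q (m (q (s) (r) (s)) (q (m (s) (s)) (r) (m (s) (s)))) (h (f (r)) (m (s) (g (s) (r) (m (s) (s))))) (s))  →  (q (m (q (s) (r) (s)) (q (s) (r) (m (s) (s)))) (h (f (r)) (m (s) (g (s) (r) (m (s) (s))))) (s))
3. (q (m (q (s) (r) (s)) (q (s) (r) (m (s) (s)))) (h (f (r)) (m (s) (g (s) (r) (m (s) (s))))) (s))  →  (q (m (q (s) (r) (s)) (q (s) (r) (s))) (h (f (r)) (m (s) (g (s) (r) (m (s) (s))))) (s))
4. (q (m (q (s) (r) (s)) (q (s) (r) (s))) (h (f (r)) (m (s) (g (s) (r) (m (s) (s))))) (s))  →  (q (m (q (s) (r) (s)) (q (s) (r) (s))) (h (f (r)) (g (s) (r) (m (s) (s)))) (s))
5. (q (m (q (s) (r) (s)) (q (s) (r) (s))) (h (f (r)) (g (s) (r) (m (s) (s)))) (s))  →  (q (m (q (s) (r) (s)) (q (s) (r) (s))) (h (f (r)) (g (s) (r) (s))) (s))
normal form: (q (m (q (s) (r) (s)) (q (s) (r) (s))) (h (f (r)) (g (s) (r) (s))) (s))


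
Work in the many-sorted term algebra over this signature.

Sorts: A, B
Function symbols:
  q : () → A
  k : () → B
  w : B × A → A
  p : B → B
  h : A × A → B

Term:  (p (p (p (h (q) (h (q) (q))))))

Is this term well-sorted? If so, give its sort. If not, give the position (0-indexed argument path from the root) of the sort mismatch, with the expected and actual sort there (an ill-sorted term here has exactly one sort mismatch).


ill-sorted at position [0, 0, 0, 1]: expected A, got B

        (q) : A
          (q) : A
          (q) : A
        (h (q) (q)) : B
      (h (q) (h (q) (q))) : ✗ arg 1 at [0, 0, 0, 1] has sort B, expected A


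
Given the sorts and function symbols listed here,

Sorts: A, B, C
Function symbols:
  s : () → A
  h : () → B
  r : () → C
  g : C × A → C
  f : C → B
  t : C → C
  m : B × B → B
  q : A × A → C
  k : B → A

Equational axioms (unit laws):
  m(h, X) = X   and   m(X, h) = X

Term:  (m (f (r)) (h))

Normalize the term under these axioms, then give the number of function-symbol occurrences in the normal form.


size = 2

1. (m (f (r)) (h))  →  (f (r))
normal form: (f (r))


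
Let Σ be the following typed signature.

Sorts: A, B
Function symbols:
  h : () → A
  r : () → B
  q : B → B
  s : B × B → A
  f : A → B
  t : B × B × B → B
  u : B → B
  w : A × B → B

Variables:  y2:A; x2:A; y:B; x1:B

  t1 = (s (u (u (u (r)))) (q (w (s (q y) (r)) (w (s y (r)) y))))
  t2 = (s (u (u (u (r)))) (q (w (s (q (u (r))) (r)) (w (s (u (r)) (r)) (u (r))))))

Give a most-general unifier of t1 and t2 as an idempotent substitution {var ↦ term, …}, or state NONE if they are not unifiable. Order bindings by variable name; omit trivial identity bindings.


{y ↦ (u (r))}


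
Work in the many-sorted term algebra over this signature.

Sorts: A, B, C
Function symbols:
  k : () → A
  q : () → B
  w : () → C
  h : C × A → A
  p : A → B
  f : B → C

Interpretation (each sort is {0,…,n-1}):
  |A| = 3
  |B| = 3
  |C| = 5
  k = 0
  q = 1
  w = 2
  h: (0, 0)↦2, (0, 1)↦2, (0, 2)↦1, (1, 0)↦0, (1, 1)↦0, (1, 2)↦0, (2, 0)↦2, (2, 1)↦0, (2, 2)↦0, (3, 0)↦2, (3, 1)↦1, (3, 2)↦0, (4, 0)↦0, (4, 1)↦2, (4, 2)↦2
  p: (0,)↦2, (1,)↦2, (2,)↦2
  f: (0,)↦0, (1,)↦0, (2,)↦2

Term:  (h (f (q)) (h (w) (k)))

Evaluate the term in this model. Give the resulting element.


  q = 1
  (f (q)) = f(1,) = 0
  w = 2
  k = 0
  (h (w) (k)) = h(2, 0) = 2
  (h (f (q)) (h (w) (k))) = h(0, 2) = 1

value = 1


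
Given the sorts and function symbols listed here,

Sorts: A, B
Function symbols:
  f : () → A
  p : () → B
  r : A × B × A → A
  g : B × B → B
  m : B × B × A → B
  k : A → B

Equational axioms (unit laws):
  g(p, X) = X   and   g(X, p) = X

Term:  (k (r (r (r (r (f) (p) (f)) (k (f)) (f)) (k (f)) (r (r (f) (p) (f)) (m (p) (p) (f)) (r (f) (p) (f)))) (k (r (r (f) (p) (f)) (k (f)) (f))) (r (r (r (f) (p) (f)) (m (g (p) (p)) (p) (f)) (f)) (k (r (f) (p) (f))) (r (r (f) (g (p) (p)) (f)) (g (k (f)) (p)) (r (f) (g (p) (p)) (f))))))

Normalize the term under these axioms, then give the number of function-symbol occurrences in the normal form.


1. (k (r (r (r (r (f) (p) (f)) (k (f)) (f)) (k (f)) (r (r (f) (p) (f)) (m (p) (p) (f)) (r (f) (p) (f)))) (k (r (r (f) (p) (f)) (k (f)) (f))) (r (r (r (f) (p) (f)) (m (g (p) (p)) (p) (f)) (f)) (k (r (f) (p) (f))) (r (r (f) (g (p) (p)) (f)) (g (k (f)) (p)) (r (f) (g (p) (p)) (f))))))  →  (k (r (r (r (r (f) (p) (f)) (k (f)) (f)) (k (f)) (r (r (f) (p) (f)) (m (p) (p) (f)) (r (f) (p) (f)))) (k (r (r (f) (p) (f)) (k (f)) (f))) (r (r (r (f) (p) (f)) (m (p) (p) (f)) (f)) (k (r (f) (p) (f))) (r (r (f) (g (p) (p)) (f)) (g (k (f)) (p)) (r (f) (g (p) (p)) (f))))))
2. (k (r (r (r (r (f) (p) (f)) (k (f)) (f)) (k (f)) (r (r (f) (p) (f)) (m (p) (p) (f)) (r (f) (p) (f)))) (k (r (r (f) (p) (f)) (k (f)) (f))) (r (r (r (f) (p) (f)) (m (p) (p) (f)) (f)) (k (r (f) (p) (f))) (r (r (f) (g (p) (p)) (f)) (g (k (f)) (p)) (r (f) (g (p) (p)) (f))))))  →  (k (r (r (r (r (f) (p) (f)) (k (f)) (f)) (k (f)) (r (r (f) (p) (f)) (m (p) (p) (f)) (r (f) (p) (f)))) (k (r (r (f) (p) (f)) (k (f)) (f))) (r (r (r (f) (p) (f)) (m (p) (p) (f)) (f)) (k (r (f) (p) (f))) (r (r (f) (p) (f)) (g (k (f)) (p)) (r (f) (g (p) (p)) (f))))))
3. (k (r (r (r (r (f) (p) (f)) (k (f)) (f)) (k (f)) (r (r (f) (p) (f)) (m (p) (p) (f)) (r (f) (p) (f)))) (k (r (r (f) (p) (f)) (k (f)) (f))) (r (r (r (f) (p) (f)) (m (p) (p) (f)) (f)) (k (r (f) (p) (f))) (r (r (f) (p) (f)) (g (k (f)) (p)) (r (f) (g (p) (p)) (f))))))  →  (k (r (r (r (r (f) (p) (f)) (k (f)) (f)) (k (f)) (r (r (f) (p) (f)) (m (p) (p) (f)) (r (f) (p) (f)))) (k (r (r (f) (p) (f)) (k (f)) (f))) (r (r (r (f) (p) (f)) (m (p) (p) (f)) (f)) (k (r (f) (p) (f))) (r (r (f) (p) (f)) (k (f)) (r (f) (g (p) (p)) (f))))))
4. (k (r (r (r (r (f) (p) (f)) (k (f)) (f)) (k (f)) (r (r (f) (p) (f)) (m (p) (p) (f)) (r (f) (p) (f)))) (k (r (r (f) (p) (f)) (k (f)) (f))) (r (r (r (f) (p) (f)) (m (p) (p) (f)) (f)) (k (r (f) (p) (f))) (r (r (f) (p) (f)) (k (f)) (r (f) (g (p) (p)) (f))))))  →  (k (r (r (r (r (f) (p) (f)) (k (f)) (f)) (k (f)) (r (r (f) (p) (f)) (m (p) (p) (f)) (r (f) (p) (f)))) (k (r (r (f) (p) (f)) (k (f)) (f))) (r (r (r (f) (p) (f)) (m (p) (p) (f)) (f)) (k (r (f) (p) (f))) (r (r (f) (p) (f)) (k (f)) (r (f) (p) (f))))))
normal form: (k (r (r (r (r (f) (p) (f)) (k (f)) (f)) (k (f)) (r (r (f) (p) (f)) (m (p) (p) (f)) (r (f) (p) (f)))) (k (r (r (f) (p) (f)) (k (f)) (f))) (r (r (r (f) (p) (f)) (m (p) (p) (f)) (f)) (k (r (f) (p) (f))) (r (r (f) (p) (f)) (k (f)) (r (f) (p) (f))))))

size = 62


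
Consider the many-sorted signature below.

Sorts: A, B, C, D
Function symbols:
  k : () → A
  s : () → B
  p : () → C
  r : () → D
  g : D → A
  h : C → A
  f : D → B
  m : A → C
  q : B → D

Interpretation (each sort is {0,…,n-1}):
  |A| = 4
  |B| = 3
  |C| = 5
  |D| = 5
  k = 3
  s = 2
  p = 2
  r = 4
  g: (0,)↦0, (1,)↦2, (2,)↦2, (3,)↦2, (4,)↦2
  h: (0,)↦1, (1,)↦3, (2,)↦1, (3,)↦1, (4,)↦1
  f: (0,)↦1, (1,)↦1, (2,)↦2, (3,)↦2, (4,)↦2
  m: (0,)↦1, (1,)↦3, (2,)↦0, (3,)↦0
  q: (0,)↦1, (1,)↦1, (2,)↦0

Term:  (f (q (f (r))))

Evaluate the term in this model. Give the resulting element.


value = 1

  r = 4
  (f (r)) = f(4,) = 2
  (q (f (r))) = q(2,) = 0
  (f (q (f (r)))) = f(0,) = 1


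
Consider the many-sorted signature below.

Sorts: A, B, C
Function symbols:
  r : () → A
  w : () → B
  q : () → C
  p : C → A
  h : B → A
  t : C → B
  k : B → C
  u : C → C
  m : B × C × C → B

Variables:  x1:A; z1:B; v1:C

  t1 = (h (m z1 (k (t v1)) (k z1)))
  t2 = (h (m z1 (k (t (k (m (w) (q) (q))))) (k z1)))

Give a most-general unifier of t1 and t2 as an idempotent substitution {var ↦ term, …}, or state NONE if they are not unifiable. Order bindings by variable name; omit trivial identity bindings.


{v1 ↦ (k (m (w) (q) (q)))}


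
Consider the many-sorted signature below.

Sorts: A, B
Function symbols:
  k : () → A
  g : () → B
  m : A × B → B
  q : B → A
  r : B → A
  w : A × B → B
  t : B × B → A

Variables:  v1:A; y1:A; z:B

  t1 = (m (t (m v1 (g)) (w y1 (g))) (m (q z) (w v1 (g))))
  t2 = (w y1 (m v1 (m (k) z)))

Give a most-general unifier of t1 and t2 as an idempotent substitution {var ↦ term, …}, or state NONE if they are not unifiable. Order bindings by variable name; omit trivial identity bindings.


NONE (not unifiable)

head clash or occurs-check failure — not unifiable


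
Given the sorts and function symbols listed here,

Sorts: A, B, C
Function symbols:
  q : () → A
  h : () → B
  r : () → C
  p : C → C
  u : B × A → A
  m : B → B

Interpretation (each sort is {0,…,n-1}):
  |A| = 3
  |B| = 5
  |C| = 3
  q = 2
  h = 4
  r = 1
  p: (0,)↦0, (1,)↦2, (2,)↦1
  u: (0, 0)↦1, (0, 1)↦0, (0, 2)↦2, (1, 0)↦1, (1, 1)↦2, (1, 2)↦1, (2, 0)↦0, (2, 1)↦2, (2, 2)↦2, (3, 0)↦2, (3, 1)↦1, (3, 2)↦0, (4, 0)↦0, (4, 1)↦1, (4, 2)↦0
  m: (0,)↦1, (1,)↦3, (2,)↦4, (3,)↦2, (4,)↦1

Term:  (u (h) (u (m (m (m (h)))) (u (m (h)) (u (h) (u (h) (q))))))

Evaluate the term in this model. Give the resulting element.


value = 0

  h = 4
  h = 4
  (m (h)) = m(4,) = 1
  (m (m (h))) = m(1,) = 3
  (m (m (m (h)))) = m(3,) = 2
  h = 4
  (m (h)) = m(4,) = 1
  h = 4
  h = 4
  q = 2
  (u (h) (q)) = u(4, 2) = 0
  (u (h) (u (h) (q))) = u(4, 0) = 0
  (u (m (h)) (u (h) (u (h) (q)))) = u(1, 0) = 1
  (u (m (m (m (h)))) (u (m (h)) (u (h) (u (h) (q))))) = u(2, 1) = 2
  (u (h) (u (m (m (m (h)))) (u (m (h)) (u (h) (u (h) (q)))))) = u(4, 2) = 0


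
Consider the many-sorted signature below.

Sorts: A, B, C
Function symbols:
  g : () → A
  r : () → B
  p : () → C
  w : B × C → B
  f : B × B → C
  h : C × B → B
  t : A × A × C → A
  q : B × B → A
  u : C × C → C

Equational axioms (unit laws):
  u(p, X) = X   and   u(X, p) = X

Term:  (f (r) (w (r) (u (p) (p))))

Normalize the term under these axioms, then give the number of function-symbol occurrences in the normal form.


size = 5

1. (f (r) (w (r) (u (p) (p))))  →  (f (r) (w (r) (p)))
normal form: (f (r) (w (r) (p)))


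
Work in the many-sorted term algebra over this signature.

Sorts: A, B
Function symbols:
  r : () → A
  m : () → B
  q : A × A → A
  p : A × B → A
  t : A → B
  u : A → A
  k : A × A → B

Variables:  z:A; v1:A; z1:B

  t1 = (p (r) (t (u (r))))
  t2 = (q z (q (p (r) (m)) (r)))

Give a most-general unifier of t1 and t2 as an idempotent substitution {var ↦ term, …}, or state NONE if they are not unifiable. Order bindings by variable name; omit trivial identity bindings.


head clash or occurs-check failure — not unifiable

NONE (not unifiable)


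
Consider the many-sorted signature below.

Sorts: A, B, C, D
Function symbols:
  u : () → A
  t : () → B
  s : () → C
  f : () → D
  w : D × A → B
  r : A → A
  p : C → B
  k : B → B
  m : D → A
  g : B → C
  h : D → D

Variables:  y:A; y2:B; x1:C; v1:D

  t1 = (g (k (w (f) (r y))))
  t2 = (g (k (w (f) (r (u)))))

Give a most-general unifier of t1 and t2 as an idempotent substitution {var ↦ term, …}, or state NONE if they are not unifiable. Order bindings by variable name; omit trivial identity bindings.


{y ↦ (u)}


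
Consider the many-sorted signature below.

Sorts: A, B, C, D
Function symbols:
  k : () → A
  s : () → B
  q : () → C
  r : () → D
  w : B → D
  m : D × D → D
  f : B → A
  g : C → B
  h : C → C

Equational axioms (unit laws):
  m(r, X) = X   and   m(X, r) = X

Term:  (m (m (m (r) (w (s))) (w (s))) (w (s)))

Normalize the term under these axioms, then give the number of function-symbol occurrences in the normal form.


size = 8

1. (m (m (m (r) (w (s))) (w (s))) (w (s)))  →  (m (m (w (s)) (w (s))) (w (s)))
normal form: (m (m (w (s)) (w (s))) (w (s)))


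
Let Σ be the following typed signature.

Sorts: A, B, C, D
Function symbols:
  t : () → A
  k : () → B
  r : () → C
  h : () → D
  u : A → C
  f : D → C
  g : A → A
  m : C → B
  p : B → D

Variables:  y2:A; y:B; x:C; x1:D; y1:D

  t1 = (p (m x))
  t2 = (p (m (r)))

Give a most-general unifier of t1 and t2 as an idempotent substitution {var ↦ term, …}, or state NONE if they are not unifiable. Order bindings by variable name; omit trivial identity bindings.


{x ↦ (r)}


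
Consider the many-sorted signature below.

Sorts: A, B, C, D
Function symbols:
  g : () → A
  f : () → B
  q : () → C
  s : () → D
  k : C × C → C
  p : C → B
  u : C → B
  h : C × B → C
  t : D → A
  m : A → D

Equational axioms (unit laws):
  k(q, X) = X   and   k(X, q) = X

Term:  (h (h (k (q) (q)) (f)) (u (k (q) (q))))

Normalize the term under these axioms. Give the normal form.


1. (h (h (k (q) (q)) (f)) (u (k (q) (q))))  →  (h (h (q) (f)) (u (k (q) (q))))
2. (h (h (q) (f)) (u (k (q) (q))))  →  (h (h (q) (f)) (u (q)))

normal form = (h (h (q) (f)) (u (q)))


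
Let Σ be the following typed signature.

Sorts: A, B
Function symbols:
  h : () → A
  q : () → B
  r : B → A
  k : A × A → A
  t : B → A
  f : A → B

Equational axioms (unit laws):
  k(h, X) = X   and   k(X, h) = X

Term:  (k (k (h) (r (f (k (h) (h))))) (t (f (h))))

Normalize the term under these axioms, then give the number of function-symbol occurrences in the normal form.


size = 7

1. (k (k (h) (r (f (k (h) (h))))) (t (f (h))))  →  (k (r (f (k (h) (h)))) (t (f (h))))
2. (k (r (f (k (h) (h)))) (t (f (h))))  →  (k (r (f (h))) (t (f (h))))
normal form: (k (r (f (h))) (t (f (h))))


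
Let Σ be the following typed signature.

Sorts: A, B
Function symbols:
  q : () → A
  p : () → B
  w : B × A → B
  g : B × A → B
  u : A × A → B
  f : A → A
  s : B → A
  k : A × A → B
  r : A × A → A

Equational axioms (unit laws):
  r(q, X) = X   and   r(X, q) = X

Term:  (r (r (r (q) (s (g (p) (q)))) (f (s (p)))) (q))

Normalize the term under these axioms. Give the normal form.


1. (r (r (r (q) (s (g (p) (q)))) (f (s (p)))) (q))  →  (r (r (q) (s (g (p) (q)))) (f (s (p))))
2. (r (r (q) (s (g (p) (q)))) (f (s (p))))  →  (r (s (g (p) (q))) (f (s (p))))

normal form = (r (s (g (p) (q))) (f (s (p))))


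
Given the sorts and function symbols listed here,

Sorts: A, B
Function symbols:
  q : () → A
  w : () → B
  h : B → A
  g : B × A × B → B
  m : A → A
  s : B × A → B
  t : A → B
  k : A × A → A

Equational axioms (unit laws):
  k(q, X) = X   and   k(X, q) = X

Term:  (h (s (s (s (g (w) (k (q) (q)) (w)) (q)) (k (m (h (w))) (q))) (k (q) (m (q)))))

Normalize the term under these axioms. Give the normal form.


normal form = (h (s (s (s (g (w) (q) (w)) (q)) (m (h (w)))) (m (q))))

1. (h (s (s (s (g (w) (k (q) (q)) (w)) (q)) (k (m (h (w))) (q))) (k (q) (m (q)))))  →  (h (s (s (s (g (w) (q) (w)) (q)) (k (m (h (w))) (q))) (k (q) (m (q)))))
2. (h (s (s (s (g (w) (q) (w)) (q)) (k (m (h (w))) (q))) (k (q) (m (q)))))  →  (h (s (s (s (g (w) (q) (w)) (q)) (m (h (w)))) (k (q) (m (q)))))
3. (h (s (s (s (g (w) (q) (w)) (q)) (m (h (w)))) (k (q) (m (q)))))  →  (h (s (s (s (g (w) (q) (w)) (q)) (m (h (w)))) (m (q))))


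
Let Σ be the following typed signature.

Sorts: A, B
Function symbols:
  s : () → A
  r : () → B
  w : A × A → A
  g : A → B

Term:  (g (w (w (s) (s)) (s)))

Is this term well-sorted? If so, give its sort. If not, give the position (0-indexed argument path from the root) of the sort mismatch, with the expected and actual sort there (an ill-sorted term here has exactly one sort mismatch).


well-sorted; sort = B

      (s) : A
      (s) : A
    (w (s) (s)) : A
    (s) : A
  (w (w (s) (s)) (s)) : A
(g (w (w (s) (s)) (s))) : B


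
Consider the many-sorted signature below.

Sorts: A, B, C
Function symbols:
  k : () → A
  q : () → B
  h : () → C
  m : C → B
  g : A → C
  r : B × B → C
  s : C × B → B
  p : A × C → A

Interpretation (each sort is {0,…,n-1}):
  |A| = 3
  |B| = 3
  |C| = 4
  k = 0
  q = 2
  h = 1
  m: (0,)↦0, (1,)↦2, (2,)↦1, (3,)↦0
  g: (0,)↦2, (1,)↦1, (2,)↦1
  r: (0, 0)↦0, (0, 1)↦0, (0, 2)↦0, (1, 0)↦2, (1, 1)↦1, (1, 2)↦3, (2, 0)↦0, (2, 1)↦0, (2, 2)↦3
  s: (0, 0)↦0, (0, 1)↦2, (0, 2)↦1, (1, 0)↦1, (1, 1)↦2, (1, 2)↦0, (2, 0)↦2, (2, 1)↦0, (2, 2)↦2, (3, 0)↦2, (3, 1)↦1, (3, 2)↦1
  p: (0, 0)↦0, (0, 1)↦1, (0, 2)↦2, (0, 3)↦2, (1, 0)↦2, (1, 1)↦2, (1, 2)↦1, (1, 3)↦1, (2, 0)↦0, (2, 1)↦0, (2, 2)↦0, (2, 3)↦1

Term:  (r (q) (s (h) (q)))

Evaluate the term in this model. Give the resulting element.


value = 0

  q = 2
  h = 1
  q = 2
  (s (h) (q)) = s(1, 2) = 0
  (r (q) (s (h) (q))) = r(2, 0) = 0


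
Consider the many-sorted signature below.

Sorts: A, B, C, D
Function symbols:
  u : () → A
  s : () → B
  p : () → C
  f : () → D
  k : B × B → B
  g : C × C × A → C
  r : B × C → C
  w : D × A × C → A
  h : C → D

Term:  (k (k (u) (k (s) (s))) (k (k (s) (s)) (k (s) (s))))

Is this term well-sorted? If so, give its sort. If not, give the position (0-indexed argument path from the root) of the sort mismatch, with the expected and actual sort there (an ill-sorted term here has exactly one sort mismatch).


    (u) : A
      (s) : B
      (s) : B
    (k (s) (s)) : B
  (k (u) (k (s) (s))) : ✗ arg 0 at [0, 0] has sort A, expected B
      (s) : B
      (s) : B
    (k (s) (s)) : B
      (s) : B
      (s) : B
    (k (s) (s)) : B
  (k (k (s) (s)) (k (s) (s))) : B

ill-sorted at position [0, 0]: expected B, got A


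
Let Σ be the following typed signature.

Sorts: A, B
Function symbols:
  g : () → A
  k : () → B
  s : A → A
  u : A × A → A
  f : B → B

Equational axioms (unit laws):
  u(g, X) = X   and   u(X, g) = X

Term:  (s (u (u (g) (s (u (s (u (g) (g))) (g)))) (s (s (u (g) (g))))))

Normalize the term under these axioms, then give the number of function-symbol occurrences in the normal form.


1. (s (u (u (g) (s (u (s (u (g) (g))) (g)))) (s (s (u (g) (g))))))  →  (s (u (s (u (s (u (g) (g))) (g))) (s (s (u (g) (g))))))
2. (s (u (s (u (s (u (g) (g))) (g))) (s (s (u (g) (g))))))  →  (s (u (s (s (u (g) (g)))) (s (s (u (g) (g))))))
3. (s (u (s (s (u (g) (g)))) (s (s (u (g) (g))))))  →  (s (u (s (s (g))) (s (s (u (g) (g))))))
4. (s (u (s (s (g))) (s (s (u (g) (g))))))  →  (s (u (s (s (g))) (s (s (g)))))
normal form: (s (u (s (s (g))) (s (s (g)))))

size = 8


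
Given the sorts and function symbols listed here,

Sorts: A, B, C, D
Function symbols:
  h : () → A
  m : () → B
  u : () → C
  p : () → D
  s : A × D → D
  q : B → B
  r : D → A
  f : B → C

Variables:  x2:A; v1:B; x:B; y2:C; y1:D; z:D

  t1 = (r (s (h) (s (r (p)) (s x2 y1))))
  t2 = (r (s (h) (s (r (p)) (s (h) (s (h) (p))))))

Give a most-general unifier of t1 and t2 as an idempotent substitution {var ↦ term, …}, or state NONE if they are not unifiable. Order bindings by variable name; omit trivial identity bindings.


{x2 ↦ (h), y1 ↦ (s (h) (p))}


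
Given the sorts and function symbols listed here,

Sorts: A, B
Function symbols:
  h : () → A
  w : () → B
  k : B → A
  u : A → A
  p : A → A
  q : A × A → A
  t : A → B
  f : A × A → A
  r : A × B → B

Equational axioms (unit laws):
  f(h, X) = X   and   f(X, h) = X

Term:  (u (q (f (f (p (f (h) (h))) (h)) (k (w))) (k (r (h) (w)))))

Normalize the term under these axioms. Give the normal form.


normal form = (u (q (f (p (h)) (k (w))) (k (r (h) (w)))))

1. (u (q (f (f (p (f (h) (h))) (h)) (k (w))) (k (r (h) (w)))))  →  (u (q (f (p (f (h) (h))) (k (w))) (k (r (h) (w)))))
2. (u (q (f (p (f (h) (h))) (k (w))) (k (r (h) (w)))))  →  (u (q (f (p (h)) (k (w))) (k (r (h) (w)))))


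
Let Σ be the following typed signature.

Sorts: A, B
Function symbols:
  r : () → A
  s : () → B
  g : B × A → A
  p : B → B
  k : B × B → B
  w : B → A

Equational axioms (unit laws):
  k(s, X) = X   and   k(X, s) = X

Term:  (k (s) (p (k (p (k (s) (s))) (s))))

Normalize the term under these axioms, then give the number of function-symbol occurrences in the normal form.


1. (k (s) (p (k (p (k (s) (s))) (s))))  →  (p (k (p (k (s) (s))) (s)))
2. (p (k (p (k (s) (s))) (s)))  →  (p (p (k (s) (s))))
3. (p (p (k (s) (s))))  →  (p (p (s)))
normal form: (p (p (s)))

size = 3


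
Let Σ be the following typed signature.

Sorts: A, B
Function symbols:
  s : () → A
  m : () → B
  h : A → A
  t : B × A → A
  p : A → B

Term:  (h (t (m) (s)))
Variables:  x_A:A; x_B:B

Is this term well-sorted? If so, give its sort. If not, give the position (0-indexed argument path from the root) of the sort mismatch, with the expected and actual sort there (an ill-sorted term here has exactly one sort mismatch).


well-sorted; sort = A

    (m) : B
    (s) : A
  (t (m) (s)) : A
(h (t (m) (s))) : A


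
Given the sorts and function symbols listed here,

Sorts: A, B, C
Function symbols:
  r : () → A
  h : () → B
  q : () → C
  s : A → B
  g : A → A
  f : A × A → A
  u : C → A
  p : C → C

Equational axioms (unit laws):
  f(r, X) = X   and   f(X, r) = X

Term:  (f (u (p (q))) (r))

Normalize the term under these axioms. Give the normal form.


normal form = (u (p (q)))

1. (f (u (p (q))) (r))  →  (u (p (q)))


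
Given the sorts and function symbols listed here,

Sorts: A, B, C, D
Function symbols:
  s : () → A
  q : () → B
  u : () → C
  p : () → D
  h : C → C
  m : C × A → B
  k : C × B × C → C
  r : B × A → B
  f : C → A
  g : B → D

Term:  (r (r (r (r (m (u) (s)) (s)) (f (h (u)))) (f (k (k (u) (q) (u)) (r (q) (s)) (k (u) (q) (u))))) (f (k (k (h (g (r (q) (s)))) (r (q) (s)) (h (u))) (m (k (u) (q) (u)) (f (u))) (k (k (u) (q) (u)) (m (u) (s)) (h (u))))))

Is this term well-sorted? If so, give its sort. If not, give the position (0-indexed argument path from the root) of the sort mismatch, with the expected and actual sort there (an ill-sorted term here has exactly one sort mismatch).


          (u) : C
          (s) : A
        (m (u) (s)) : B
        (s) : A
      (r (m (u) (s)) (s)) : B
          (u) : C
        (h (u)) : C
      (f (h (u))) : A
    (r (r (m (u) (s)) (s)) (f (h (u)))) : B
          (u) : C
          (q) : B
          (u) : C
        (k (u) (q) (u)) : C
          (q) : B
          (s) : A
        (r (q) (s)) : B
          (u) : C
          (q) : B
          (u) : C
        (k (u) (q) (u)) : C
      (k (k (u) (q) (u)) (r (q) (s)) (k (u) (q) (u))) : C
    (f (k (k (u) (q) (u)) (r (q) (s)) (k (u) (q) (u)))) : A
  (r (r (r (m (u) (s)) (s)) (f (h (u)))) (f (k (k (u) (q) (u)) (r (q) (s)) (k (u) (q) (u))))) : B
              (q) : B
              (s) : A
            (r (q) (s)) : B
          (g (r (q) (s))) : D
        (h (g (r (q) (s)))) : ✗ arg 0 at [1, 0, 0, 0, 0] has sort D, expected C
          (q) : B
          (s) : A
        (r (q) (s)) : B
          (u) : C
        (h (u)) : C
          (u) : C
          (q) : B
          (u) : C
        (k (u) (q) (u)) : C
          (u) : C
        (f (u)) : A
      (m (k (u) (q) (u)) (f (u))) : B
          (u) : C
          (q) : B
          (u) : C
        (k (u) (q) (u)) : C
          (u) : C
          (s) : A
        (m (u) (s)) : B
          (u) : C
        (h (u)) : C
      (k (k (u) (q) (u)) (m (u) (s)) (h (u))) : C

ill-sorted at position [1, 0, 0, 0, 0]: expected C, got D
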